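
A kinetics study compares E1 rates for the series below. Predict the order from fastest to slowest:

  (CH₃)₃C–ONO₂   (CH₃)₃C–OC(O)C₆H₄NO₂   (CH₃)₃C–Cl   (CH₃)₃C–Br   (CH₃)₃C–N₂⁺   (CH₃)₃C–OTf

The skeletons are identical, so relative rate is governed entirely by leaving-group ability.
The more stable X⁻ (or X) is on its own — i.e. the weaker a base it is — the better a leaving group it makes.
(CH₃)₃C–N₂⁺ loses N₂: no meaningful conjugate acid; N₂ departs as an exceptionally stable neutral molecule
(CH₃)₃C–OTf loses OTf⁻: pKₐ(CF₃SO₃H (triflic acid)) ≈ -14
(CH₃)₃C–Br loses Br⁻: pKₐ(HBr) ≈ -9
(CH₃)₃C–Cl loses Cl⁻: pKₐ(HCl) ≈ -7
(CH₃)₃C–ONO₂ loses NO₃⁻: pKₐ(HNO₃) ≈ -1.3
(CH₃)₃C–OC(O)C₆H₄NO₂ loses p-O₂N–C₆H₄–COO⁻: pKₐ(p-nitrobenzoic acid) ≈ 3.4

(CH₃)₃C–N₂⁺ > (CH₃)₃C–OTf > (CH₃)₃C–Br > (CH₃)₃C–Cl > (CH₃)₃C–ONO₂ > (CH₃)₃C–OC(O)C₆H₄NO₂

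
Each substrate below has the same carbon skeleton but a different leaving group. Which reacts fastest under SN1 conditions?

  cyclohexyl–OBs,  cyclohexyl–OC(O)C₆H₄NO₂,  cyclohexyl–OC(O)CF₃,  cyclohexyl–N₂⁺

cyclohexyl–N₂⁺

The skeletons are identical, so relative rate is governed entirely by leaving-group ability.
Rank by basicity of the departing species: weakest base leaves most easily.
cyclohexyl–N₂⁺ loses N₂: no meaningful conjugate acid; N₂ departs as an exceptionally stable neutral molecule
cyclohexyl–OBs loses OBs⁻: pKₐ(p-BrC₆H₄SO₃H) ≈ -2.8
cyclohexyl–OC(O)CF₃ loses CF₃COO⁻: pKₐ(CF₃COOH) ≈ 0.2
cyclohexyl–OC(O)C₆H₄NO₂ loses p-O₂N–C₆H₄–COO⁻: pKₐ(p-nitrobenzoic acid) ≈ 3.4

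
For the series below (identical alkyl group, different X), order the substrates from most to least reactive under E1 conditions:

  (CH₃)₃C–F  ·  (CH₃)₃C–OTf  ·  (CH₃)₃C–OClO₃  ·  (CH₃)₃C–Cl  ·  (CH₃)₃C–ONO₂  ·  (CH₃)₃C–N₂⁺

(CH₃)₃C–N₂⁺ > (CH₃)₃C–OTf > (CH₃)₃C–OClO₃ > (CH₃)₃C–Cl > (CH₃)₃C–ONO₂ > (CH₃)₃C–F

The skeletons are identical, so relative rate is governed entirely by leaving-group ability.
A good leaving group is a weak base: the lower the pKₐ of its conjugate acid, the more readily it departs.
(CH₃)₃C–N₂⁺ loses N₂: no meaningful conjugate acid; N₂ departs as an exceptionally stable neutral molecule
(CH₃)₃C–OTf loses OTf⁻: pKₐ(CF₃SO₃H (triflic acid)) ≈ -14
(CH₃)₃C–OClO₃ loses ClO₄⁻: pKₐ(HClO₄) ≈ -10
(CH₃)₃C–Cl loses Cl⁻: pKₐ(HCl) ≈ -7
(CH₃)₃C–ONO₂ loses NO₃⁻: pKₐ(HNO₃) ≈ -1.3
(CH₃)₃C–F loses F⁻: pKₐ(HF) ≈ 3.2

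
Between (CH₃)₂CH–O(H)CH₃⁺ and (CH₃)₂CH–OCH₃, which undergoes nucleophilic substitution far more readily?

From (CH₃)₂CH–OCH₃ the departing group would be CH₃O⁻ (pKₐ(CH₃OH) ≈ 15.5). Strong base; alkoxides do not leave unassisted.
From (CH₃)₂CH–O(H)CH₃⁺ the leaving group is R'OH (pKₐ(R'OH₂⁺) ≈ -2.4). Neutral; leaves from a protonated ether (an oxonium ion, R–O(H)R'⁺).
(In practice (CH₃)₂CH–O(H)CH₃⁺ is made from (CH₃)₂CH–OCH₃ by protonation with concentrated HI, allowing neutral methanol, rather than methoxide, to depart.)

(CH₃)₂CH–O(H)CH₃⁺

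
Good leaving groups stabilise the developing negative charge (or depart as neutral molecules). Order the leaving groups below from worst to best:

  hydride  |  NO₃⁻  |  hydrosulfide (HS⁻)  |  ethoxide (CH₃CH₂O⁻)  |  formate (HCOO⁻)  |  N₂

The more stable X⁻ (or X) is on its own — i.e. the weaker a base it is — the better a leaving group it makes.
N₂: no meaningful conjugate acid; N₂ departs as an exceptionally stable neutral molecule
NO₃⁻: pKₐ(HNO₃) ≈ -1.3 — resonance-delocalised over three oxygens
formate (HCOO⁻): pKₐ(HCOOH) ≈ 3.8
hydrosulfide (HS⁻): pKₐ(H₂S) ≈ 7
ethoxide (CH₃CH₂O⁻): pKₐ(CH₃CH₂OH) ≈ 16 — strong base; alkoxides do not leave unassisted
hydride: pKₐ(H₂) ≈ 36 — extremely strong base; leaves only in special hydride-transfer contexts
Reversing gives the worst-to-best order requested.

hydride < ethoxide (CH₃CH₂O⁻) < hydrosulfide (HS⁻) < formate (HCOO⁻) < NO₃⁻ < N₂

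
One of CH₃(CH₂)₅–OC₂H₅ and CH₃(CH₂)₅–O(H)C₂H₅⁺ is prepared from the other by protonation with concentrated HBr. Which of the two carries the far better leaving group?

CH₃(CH₂)₅–O(H)C₂H₅⁺

From CH₃(CH₂)₅–OC₂H₅ the departing group would be CH₃CH₂O⁻ (pKₐ(CH₃CH₂OH) ≈ 16). Strong base; alkoxides do not leave unassisted.
From CH₃(CH₂)₅–O(H)C₂H₅⁺ the leaving group is R'OH (pKₐ(R'OH₂⁺) ≈ -2.4). Neutral; leaves from a protonated ether (an oxonium ion, R–O(H)R'⁺).
Protonation with concentrated HBr works by allowing neutral ethanol, rather than ethoxide, to depart, making CH₃(CH₂)₅–O(H)C₂H₅⁺ enormously more reactive.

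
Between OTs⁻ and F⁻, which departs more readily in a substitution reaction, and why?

OTs⁻ is the better leaving group.
pKₐ(p-CH₃C₆H₄SO₃H (TsOH)) ≈ -2.8 versus pKₐ(HF) ≈ 3.2: OTs⁻ is the much weaker base.
Resonance-delocalised arenesulfonate.

OTs⁻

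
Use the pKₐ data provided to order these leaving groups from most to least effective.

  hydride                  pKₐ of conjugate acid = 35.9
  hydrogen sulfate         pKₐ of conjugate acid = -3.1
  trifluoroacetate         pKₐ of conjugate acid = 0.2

Lower conjugate-acid pKₐ ⇒ weaker base ⇒ better leaving group.
Sorting by the given values: hydrogen sulfate (-3.1), trifluoroacetate (0.2), hydride (35.9).

hydrogen sulfate > trifluoroacetate > hydride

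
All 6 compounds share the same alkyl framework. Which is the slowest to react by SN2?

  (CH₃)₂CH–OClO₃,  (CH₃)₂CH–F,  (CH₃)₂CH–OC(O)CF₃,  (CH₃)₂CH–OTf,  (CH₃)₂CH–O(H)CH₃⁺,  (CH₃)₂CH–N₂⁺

(CH₃)₂CH–F

The skeletons are identical, so relative rate is governed entirely by leaving-group ability.
Rank by basicity of the departing species: weakest base leaves most easily.
(CH₃)₂CH–N₂⁺ loses N₂: no meaningful conjugate acid; N₂ departs as an exceptionally stable neutral molecule
(CH₃)₂CH–OTf loses OTf⁻: pKₐ(CF₃SO₃H (triflic acid)) ≈ -14
(CH₃)₂CH–OClO₃ loses ClO₄⁻: pKₐ(HClO₄) ≈ -10
(CH₃)₂CH–O(H)CH₃⁺ loses R'OH: pKₐ(R'OH₂⁺) ≈ -2.4
(CH₃)₂CH–OC(O)CF₃ loses CF₃COO⁻: pKₐ(CF₃COOH) ≈ 0.2
(CH₃)₂CH–F loses F⁻: pKₐ(HF) ≈ 3.2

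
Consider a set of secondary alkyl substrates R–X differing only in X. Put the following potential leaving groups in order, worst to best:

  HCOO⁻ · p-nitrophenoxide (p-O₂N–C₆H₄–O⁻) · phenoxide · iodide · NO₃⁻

iodide: pKₐ(HI) ≈ -10
NO₃⁻: pKₐ(HNO₃) ≈ -1.3
HCOO⁻: pKₐ(HCOOH) ≈ 3.8
p-nitrophenoxide (p-O₂N–C₆H₄–O⁻): pKₐ(p-nitrophenol) ≈ 7.2
phenoxide: pKₐ(C₆H₅OH (phenol)) ≈ 10
Listed from poorest to best leaving group as asked.

phenoxide < p-nitrophenoxide (p-O₂N–C₆H₄–O⁻) < HCOO⁻ < NO₃⁻ < iodide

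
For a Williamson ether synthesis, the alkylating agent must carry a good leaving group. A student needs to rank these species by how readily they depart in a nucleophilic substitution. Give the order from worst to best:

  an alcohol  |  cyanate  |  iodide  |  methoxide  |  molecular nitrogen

A good leaving group is a weak base: the lower the pKₐ of its conjugate acid, the more readily it departs.
molecular nitrogen: no meaningful conjugate acid; N₂ departs as an exceptionally stable neutral molecule
iodide: pKₐ(HI) ≈ -10 — large, highly polarisable; very weak base
an alcohol: pKₐ(R'OH₂⁺) ≈ -2.4
cyanate: pKₐ(HOCN) ≈ 3.5
methoxide: pKₐ(CH₃OH) ≈ 15.5 — strong base; alkoxides do not leave unassisted
Reversing gives the worst-to-best order requested.

methoxide < cyanate < an alcohol < iodide < molecular nitrogen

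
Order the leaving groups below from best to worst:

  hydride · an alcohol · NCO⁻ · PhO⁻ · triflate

triflate > an alcohol > NCO⁻ > PhO⁻ > hydride

Leaving-group ability tracks the stability of the departed species; conjugate-acid pKₐ is the usual yardstick (lower pKₐ → better LG).
triflate: pKₐ(CF₃SO₃H (triflic acid)) ≈ -14
an alcohol: pKₐ(R'OH₂⁺) ≈ -2.4
NCO⁻: pKₐ(HOCN) ≈ 3.5
PhO⁻: pKₐ(C₆H₅OH (phenol)) ≈ 10
hydride: pKₐ(H₂) ≈ 36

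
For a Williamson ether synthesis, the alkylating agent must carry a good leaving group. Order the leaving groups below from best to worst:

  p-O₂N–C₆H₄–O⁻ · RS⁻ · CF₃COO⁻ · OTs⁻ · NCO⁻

A good leaving group is a weak base: the lower the pKₐ of its conjugate acid, the more readily it departs.
OTs⁻: pKₐ(p-CH₃C₆H₄SO₃H (TsOH)) ≈ -2.8
CF₃COO⁻: pKₐ(CF₃COOH) ≈ 0.2
NCO⁻: pKₐ(HOCN) ≈ 3.5
p-O₂N–C₆H₄–O⁻: pKₐ(p-nitrophenol) ≈ 7.2
RS⁻: pKₐ(RSH (a thiol)) ≈ 10.5

OTs⁻ > CF₃COO⁻ > NCO⁻ > p-O₂N–C₆H₄–O⁻ > RS⁻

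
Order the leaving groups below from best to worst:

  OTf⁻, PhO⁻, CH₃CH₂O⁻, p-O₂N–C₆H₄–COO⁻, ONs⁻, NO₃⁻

A good leaving group is a weak base: the lower the pKₐ of its conjugate acid, the more readily it departs.
OTf⁻: pKₐ(CF₃SO₃H (triflic acid)) ≈ -14
ONs⁻: pKₐ(p-O₂NC₆H₄SO₃H) ≈ -3.5
NO₃⁻: pKₐ(HNO₃) ≈ -1.3
p-O₂N–C₆H₄–COO⁻: pKₐ(p-nitrobenzoic acid) ≈ 3.4
PhO⁻: pKₐ(C₆H₅OH (phenol)) ≈ 10
CH₃CH₂O⁻: pKₐ(CH₃CH₂OH) ≈ 16

OTf⁻ > ONs⁻ > NO₃⁻ > p-O₂N–C₆H₄–COO⁻ > PhO⁻ > CH₃CH₂O⁻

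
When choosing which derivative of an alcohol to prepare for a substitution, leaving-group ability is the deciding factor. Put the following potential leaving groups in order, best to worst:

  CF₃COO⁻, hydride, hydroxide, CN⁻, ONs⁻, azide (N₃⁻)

ONs⁻ > CF₃COO⁻ > azide (N₃⁻) > CN⁻ > hydroxide > hydride

ONs⁻: pKₐ(p-O₂NC₆H₄SO₃H) ≈ -3.5
CF₃COO⁻: pKₐ(CF₃COOH) ≈ 0.2
azide (N₃⁻): pKₐ(HN₃) ≈ 4.7 — linear, resonance-stabilised
CN⁻: pKₐ(HCN) ≈ 9.2
hydroxide: pKₐ(H₂O) ≈ 15.7 — strong base; essentially never leaves without prior activation
hydride: pKₐ(H₂) ≈ 36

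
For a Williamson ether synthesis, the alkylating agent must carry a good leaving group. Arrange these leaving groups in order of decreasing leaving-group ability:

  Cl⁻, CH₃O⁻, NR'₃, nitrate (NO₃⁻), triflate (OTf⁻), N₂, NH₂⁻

N₂ > triflate (OTf⁻) > Cl⁻ > nitrate (NO₃⁻) > NR'₃ > CH₃O⁻ > NH₂⁻

N₂: no meaningful conjugate acid; N₂ departs as an exceptionally stable neutral molecule
triflate (OTf⁻): pKₐ(CF₃SO₃H (triflic acid)) ≈ -14
Cl⁻: pKₐ(HCl) ≈ -7
nitrate (NO₃⁻): pKₐ(HNO₃) ≈ -1.3
NR'₃: pKₐ(R'₃NH⁺) ≈ 10.7
CH₃O⁻: pKₐ(CH₃OH) ≈ 15.5
NH₂⁻: pKₐ(NH₃) ≈ 38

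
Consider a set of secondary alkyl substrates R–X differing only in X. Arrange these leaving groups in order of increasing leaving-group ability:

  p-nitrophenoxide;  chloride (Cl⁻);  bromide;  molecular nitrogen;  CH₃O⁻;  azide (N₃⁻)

CH₃O⁻ < p-nitrophenoxide < azide (N₃⁻) < chloride (Cl⁻) < bromide < molecular nitrogen

Rank by basicity of the departing species: weakest base leaves most easily.
molecular nitrogen: no meaningful conjugate acid; N₂ departs as an exceptionally stable neutral molecule
bromide: pKₐ(HBr) ≈ -9 — weak base; good leaving group
chloride (Cl⁻): pKₐ(HCl) ≈ -7 — moderately weak base
azide (N₃⁻): pKₐ(HN₃) ≈ 4.7 — linear, resonance-stabilised
p-nitrophenoxide: pKₐ(p-nitrophenol) ≈ 7.2 — nitro group delocalises the charge; the classic chromogenic LG
CH₃O⁻: pKₐ(CH₃OH) ≈ 15.5
The question asks for worst first, so the sequence is read in increasing leaving-group ability.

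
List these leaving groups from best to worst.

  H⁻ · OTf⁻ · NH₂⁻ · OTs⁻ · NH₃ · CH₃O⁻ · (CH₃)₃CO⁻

OTf⁻: pKₐ(CF₃SO₃H (triflic acid)) ≈ -14
OTs⁻: pKₐ(p-CH₃C₆H₄SO₃H (TsOH)) ≈ -2.8
NH₃: pKₐ(NH₄⁺) ≈ 9.2
CH₃O⁻: pKₐ(CH₃OH) ≈ 15.5
(CH₃)₃CO⁻: pKₐ(t-BuOH) ≈ 18
H⁻: pKₐ(H₂) ≈ 36
NH₂⁻: pKₐ(NH₃) ≈ 38

OTf⁻ > OTs⁻ > NH₃ > CH₃O⁻ > (CH₃)₃CO⁻ > H⁻ > NH₂⁻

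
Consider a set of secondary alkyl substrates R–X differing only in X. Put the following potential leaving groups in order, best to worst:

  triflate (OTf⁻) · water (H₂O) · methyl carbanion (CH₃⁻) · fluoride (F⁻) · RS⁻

triflate (OTf⁻) > water (H₂O) > fluoride (F⁻) > RS⁻ > methyl carbanion (CH₃⁻)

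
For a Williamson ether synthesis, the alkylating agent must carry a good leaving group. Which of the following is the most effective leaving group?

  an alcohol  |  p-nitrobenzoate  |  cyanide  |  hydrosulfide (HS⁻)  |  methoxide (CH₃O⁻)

Leaving-group ability tracks the stability of the departed species; conjugate-acid pKₐ is the usual yardstick (lower pKₐ → better LG).
an alcohol: pKₐ(R'OH₂⁺) ≈ -2.4
p-nitrobenzoate: pKₐ(p-nitrobenzoic acid) ≈ 3.4
hydrosulfide (HS⁻): pKₐ(H₂S) ≈ 7
cyanide: pKₐ(HCN) ≈ 9.2
methoxide (CH₃O⁻): pKₐ(CH₃OH) ≈ 15.5

an alcohol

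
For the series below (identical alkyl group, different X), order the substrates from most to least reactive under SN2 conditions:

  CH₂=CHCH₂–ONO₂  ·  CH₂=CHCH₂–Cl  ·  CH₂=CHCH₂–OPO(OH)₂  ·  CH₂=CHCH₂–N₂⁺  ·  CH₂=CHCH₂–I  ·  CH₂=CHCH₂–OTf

Same R in every case — rank the leaving groups.
A good leaving group is a weak base: the lower the pKₐ of its conjugate acid, the more readily it departs.
CH₂=CHCH₂–N₂⁺ loses N₂: no meaningful conjugate acid; N₂ departs as an exceptionally stable neutral molecule
CH₂=CHCH₂–OTf loses OTf⁻: pKₐ(CF₃SO₃H (triflic acid)) ≈ -14
CH₂=CHCH₂–I loses I⁻: pKₐ(HI) ≈ -10
CH₂=CHCH₂–Cl loses Cl⁻: pKₐ(HCl) ≈ -7
CH₂=CHCH₂–ONO₂ loses NO₃⁻: pKₐ(HNO₃) ≈ -1.3
CH₂=CHCH₂–OPO(OH)₂ loses H₂PO₄⁻: pKₐ(H₃PO₄) ≈ 2.1

CH₂=CHCH₂–N₂⁺ > CH₂=CHCH₂–OTf > CH₂=CHCH₂–I > CH₂=CHCH₂–Cl > CH₂=CHCH₂–ONO₂ > CH₂=CHCH₂–OPO(OH)₂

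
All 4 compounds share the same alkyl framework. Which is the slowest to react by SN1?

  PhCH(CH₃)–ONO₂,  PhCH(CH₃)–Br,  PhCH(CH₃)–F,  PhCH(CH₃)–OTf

Identical carbon frameworks mean the comparison reduces to leaving-group quality.
A good leaving group is a weak base: the lower the pKₐ of its conjugate acid, the more readily it departs.
PhCH(CH₃)–OTf loses OTf⁻: pKₐ(CF₃SO₃H (triflic acid)) ≈ -14
PhCH(CH₃)–Br loses Br⁻: pKₐ(HBr) ≈ -9
PhCH(CH₃)–ONO₂ loses NO₃⁻: pKₐ(HNO₃) ≈ -1.3
PhCH(CH₃)–F loses F⁻: pKₐ(HF) ≈ 3.2

PhCH(CH₃)–F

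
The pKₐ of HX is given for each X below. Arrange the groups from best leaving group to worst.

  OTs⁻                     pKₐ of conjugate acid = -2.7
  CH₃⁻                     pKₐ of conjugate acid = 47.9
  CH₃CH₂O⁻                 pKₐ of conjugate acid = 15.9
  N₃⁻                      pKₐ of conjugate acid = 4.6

OTs⁻ > N₃⁻ > CH₃CH₂O⁻ > CH₃⁻

Lower conjugate-acid pKₐ ⇒ weaker base ⇒ better leaving group.
Sorting by the given values: OTs⁻ (-2.7), N₃⁻ (4.6), CH₃CH₂O⁻ (15.9), CH₃⁻ (47.9).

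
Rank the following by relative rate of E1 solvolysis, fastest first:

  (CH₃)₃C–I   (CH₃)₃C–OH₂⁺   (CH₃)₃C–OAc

Same R in every case — rank the leaving groups.
Leaving-group ability tracks the stability of the departed species; conjugate-acid pKₐ is the usual yardstick (lower pKₐ → better LG).
(CH₃)₃C–I loses I⁻: pKₐ(HI) ≈ -10
(CH₃)₃C–OH₂⁺ loses H₂O: pKₐ(H₃O⁺) ≈ -1.7
(CH₃)₃C–OAc loses AcO⁻: pKₐ(CH₃COOH) ≈ 4.8

(CH₃)₃C–I > (CH₃)₃C–OH₂⁺ > (CH₃)₃C–OAc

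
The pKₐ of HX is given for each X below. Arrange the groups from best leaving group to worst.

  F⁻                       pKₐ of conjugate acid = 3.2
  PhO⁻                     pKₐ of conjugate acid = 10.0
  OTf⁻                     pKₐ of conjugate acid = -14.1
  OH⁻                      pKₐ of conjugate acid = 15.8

Lower conjugate-acid pKₐ ⇒ weaker base ⇒ better leaving group.
Sorting by the given values: OTf⁻ (-14.1), F⁻ (3.2), PhO⁻ (10.0), OH⁻ (15.8).

OTf⁻ > F⁻ > PhO⁻ > OH⁻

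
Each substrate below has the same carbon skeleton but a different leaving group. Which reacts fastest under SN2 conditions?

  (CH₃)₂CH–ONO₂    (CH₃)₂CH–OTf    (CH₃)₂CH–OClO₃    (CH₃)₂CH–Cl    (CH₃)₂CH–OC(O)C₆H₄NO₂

(CH₃)₂CH–OTf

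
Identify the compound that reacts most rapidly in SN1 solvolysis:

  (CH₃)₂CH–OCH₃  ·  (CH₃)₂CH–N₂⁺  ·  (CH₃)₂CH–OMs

Identical carbon frameworks mean the comparison reduces to leaving-group quality.
Leaving-group ability tracks the stability of the departed species; conjugate-acid pKₐ is the usual yardstick (lower pKₐ → better LG).
(CH₃)₂CH–N₂⁺ loses N₂: no meaningful conjugate acid; N₂ departs as an exceptionally stable neutral molecule
(CH₃)₂CH–OMs loses OMs⁻: pKₐ(CH₃SO₃H (MsOH)) ≈ -1.9
(CH₃)₂CH–OCH₃ loses CH₃O⁻: pKₐ(CH₃OH) ≈ 15.5

(CH₃)₂CH–N₂⁺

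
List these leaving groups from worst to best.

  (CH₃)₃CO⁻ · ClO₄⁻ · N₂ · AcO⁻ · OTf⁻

A good leaving group is a weak base: the lower the pKₐ of its conjugate acid, the more readily it departs.
N₂: no meaningful conjugate acid; N₂ departs as an exceptionally stable neutral molecule
OTf⁻: pKₐ(CF₃SO₃H (triflic acid)) ≈ -14
ClO₄⁻: pKₐ(HClO₄) ≈ -10
AcO⁻: pKₐ(CH₃COOH) ≈ 4.8
(CH₃)₃CO⁻: pKₐ(t-BuOH) ≈ 18
Listed from poorest to best leaving group as asked.

(CH₃)₃CO⁻ < AcO⁻ < ClO₄⁻ < OTf⁻ < N₂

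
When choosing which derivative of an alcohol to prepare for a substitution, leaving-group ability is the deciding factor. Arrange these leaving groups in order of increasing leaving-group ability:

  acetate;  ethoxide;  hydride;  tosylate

hydride < ethoxide < acetate < tosylate

Leaving-group ability tracks the stability of the departed species; conjugate-acid pKₐ is the usual yardstick (lower pKₐ → better LG).
tosylate: pKₐ(p-CH₃C₆H₄SO₃H (TsOH)) ≈ -2.8 — resonance-delocalised arenesulfonate
acetate: pKₐ(CH₃COOH) ≈ 4.8 — resonance-stabilised but still a weak base
ethoxide: pKₐ(CH₃CH₂OH) ≈ 16
hydride: pKₐ(H₂) ≈ 36 — extremely strong base; leaves only in special hydride-transfer contexts
The question asks for worst first, so the sequence is read in increasing leaving-group ability.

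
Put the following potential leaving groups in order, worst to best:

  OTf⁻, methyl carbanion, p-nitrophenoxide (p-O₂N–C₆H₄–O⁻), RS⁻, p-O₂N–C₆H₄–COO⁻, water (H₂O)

methyl carbanion < RS⁻ < p-nitrophenoxide (p-O₂N–C₆H₄–O⁻) < p-O₂N–C₆H₄–COO⁻ < water (H₂O) < OTf⁻

OTf⁻: pKₐ(CF₃SO₃H (triflic acid)) ≈ -14
water (H₂O): pKₐ(H₃O⁺) ≈ -1.7 — neutral; leaves from a protonated alcohol (R–OH₂⁺)
p-O₂N–C₆H₄–COO⁻: pKₐ(p-nitrobenzoic acid) ≈ 3.4 — electron-withdrawing nitro group stabilises the carboxylate
p-nitrophenoxide (p-O₂N–C₆H₄–O⁻): pKₐ(p-nitrophenol) ≈ 7.2
RS⁻: pKₐ(RSH (a thiol)) ≈ 10.5 — moderately basic; rarely leaves without activation
methyl carbanion: pKₐ(CH₄) ≈ 48 — unstabilised carbanion; the worst conceivable leaving group
Listed from poorest to best leaving group as asked.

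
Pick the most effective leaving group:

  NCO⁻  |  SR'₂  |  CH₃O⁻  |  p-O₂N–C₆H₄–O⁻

SR'₂

SR'₂: pKₐ(R'₂SH⁺) ≈ -7
NCO⁻: pKₐ(HOCN) ≈ 3.5
p-O₂N–C₆H₄–O⁻: pKₐ(p-nitrophenol) ≈ 7.2
CH₃O⁻: pKₐ(CH₃OH) ≈ 15.5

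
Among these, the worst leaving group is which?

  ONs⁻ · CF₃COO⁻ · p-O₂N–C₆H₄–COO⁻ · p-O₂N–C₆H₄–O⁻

A good leaving group is a weak base: the lower the pKₐ of its conjugate acid, the more readily it departs.
ONs⁻: pKₐ(p-O₂NC₆H₄SO₃H) ≈ -3.5
CF₃COO⁻: pKₐ(CF₃COOH) ≈ 0.2
p-O₂N–C₆H₄–COO⁻: pKₐ(p-nitrobenzoic acid) ≈ 3.4
p-O₂N–C₆H₄–O⁻: pKₐ(p-nitrophenol) ≈ 7.2

p-O₂N–C₆H₄–O⁻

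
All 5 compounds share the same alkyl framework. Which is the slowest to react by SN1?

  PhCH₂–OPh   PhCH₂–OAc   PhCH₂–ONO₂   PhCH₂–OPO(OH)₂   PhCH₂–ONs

Identical carbon frameworks mean the comparison reduces to leaving-group quality.
Leaving-group ability tracks the stability of the departed species; conjugate-acid pKₐ is the usual yardstick (lower pKₐ → better LG).
PhCH₂–ONs loses ONs⁻: pKₐ(p-O₂NC₆H₄SO₃H) ≈ -3.5
PhCH₂–ONO₂ loses NO₃⁻: pKₐ(HNO₃) ≈ -1.3
PhCH₂–OPO(OH)₂ loses H₂PO₄⁻: pKₐ(H₃PO₄) ≈ 2.1
PhCH₂–OAc loses AcO⁻: pKₐ(CH₃COOH) ≈ 4.8
PhCH₂–OPh loses PhO⁻: pKₐ(C₆H₅OH (phenol)) ≈ 10

PhCH₂–OPh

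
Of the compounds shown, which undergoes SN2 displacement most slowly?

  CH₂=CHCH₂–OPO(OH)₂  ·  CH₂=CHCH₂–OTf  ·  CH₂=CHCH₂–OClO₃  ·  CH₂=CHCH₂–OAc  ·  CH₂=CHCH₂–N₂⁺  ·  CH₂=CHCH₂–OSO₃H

CH₂=CHCH₂–OAc

The skeletons are identical, so relative rate is governed entirely by leaving-group ability.
The more stable X⁻ (or X) is on its own — i.e. the weaker a base it is — the better a leaving group it makes.
CH₂=CHCH₂–N₂⁺ loses N₂: no meaningful conjugate acid; N₂ departs as an exceptionally stable neutral molecule
CH₂=CHCH₂–OTf loses OTf⁻: pKₐ(CF₃SO₃H (triflic acid)) ≈ -14
CH₂=CHCH₂–OClO₃ loses ClO₄⁻: pKₐ(HClO₄) ≈ -10
CH₂=CHCH₂–OSO₃H loses HSO₄⁻: pKₐ(H₂SO₄) ≈ -3
CH₂=CHCH₂–OPO(OH)₂ loses H₂PO₄⁻: pKₐ(H₃PO₄) ≈ 2.1
CH₂=CHCH₂–OAc loses AcO⁻: pKₐ(CH₃COOH) ≈ 4.8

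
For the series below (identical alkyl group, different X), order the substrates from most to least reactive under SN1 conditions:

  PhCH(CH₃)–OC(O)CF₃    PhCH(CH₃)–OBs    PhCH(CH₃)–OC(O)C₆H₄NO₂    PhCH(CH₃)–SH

The skeletons are identical, so relative rate is governed entirely by leaving-group ability.
The more stable X⁻ (or X) is on its own — i.e. the weaker a base it is — the better a leaving group it makes.
PhCH(CH₃)–OBs loses OBs⁻: pKₐ(p-BrC₆H₄SO₃H) ≈ -2.8
PhCH(CH₃)–OC(O)CF₃ loses CF₃COO⁻: pKₐ(CF₃COOH) ≈ 0.2
PhCH(CH₃)–OC(O)C₆H₄NO₂ loses p-O₂N–C₆H₄–COO⁻: pKₐ(p-nitrobenzoic acid) ≈ 3.4
PhCH(CH₃)–SH loses HS⁻: pKₐ(H₂S) ≈ 7

PhCH(CH₃)–OBs > PhCH(CH₃)–OC(O)CF₃ > PhCH(CH₃)–OC(O)C₆H₄NO₂ > PhCH(CH₃)–SH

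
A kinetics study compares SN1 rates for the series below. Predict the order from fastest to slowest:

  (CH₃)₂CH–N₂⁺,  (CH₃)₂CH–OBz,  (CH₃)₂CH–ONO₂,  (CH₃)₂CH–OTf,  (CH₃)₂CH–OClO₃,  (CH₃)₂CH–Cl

(CH₃)₂CH–N₂⁺ > (CH₃)₂CH–OTf > (CH₃)₂CH–OClO₃ > (CH₃)₂CH–Cl > (CH₃)₂CH–ONO₂ > (CH₃)₂CH–OBz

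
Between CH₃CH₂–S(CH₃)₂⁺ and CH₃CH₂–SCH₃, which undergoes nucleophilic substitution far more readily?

CH₃CH₂–S(CH₃)₂⁺

From CH₃CH₂–SCH₃ the departing group would be RS⁻ (pKₐ(RSH (a thiol)) ≈ 10.5). Moderately basic; rarely leaves without activation.
From CH₃CH₂–S(CH₃)₂⁺ the leaving group is SR'₂ (pKₐ(R'₂SH⁺) ≈ -7). Neutral; leaves from a sulfonium salt (R–SR'₂⁺).
(In practice CH₃CH₂–S(CH₃)₂⁺ is made from CH₃CH₂–SCH₃ by S-methylation with CH₃I, allowing neutral dimethyl sulfide, rather than methanethiolate, to depart.)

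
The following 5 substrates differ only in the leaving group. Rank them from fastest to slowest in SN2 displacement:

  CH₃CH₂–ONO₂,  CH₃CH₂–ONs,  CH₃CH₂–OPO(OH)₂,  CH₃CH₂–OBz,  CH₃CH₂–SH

The skeletons are identical, so relative rate is governed entirely by leaving-group ability.
A good leaving group is a weak base: the lower the pKₐ of its conjugate acid, the more readily it departs.
CH₃CH₂–ONs loses ONs⁻: pKₐ(p-O₂NC₆H₄SO₃H) ≈ -3.5
CH₃CH₂–ONO₂ loses NO₃⁻: pKₐ(HNO₃) ≈ -1.3
CH₃CH₂–OPO(OH)₂ loses H₂PO₄⁻: pKₐ(H₃PO₄) ≈ 2.1
CH₃CH₂–OBz loses PhCOO⁻: pKₐ(C₆H₅COOH) ≈ 4.2
CH₃CH₂–SH loses HS⁻: pKₐ(H₂S) ≈ 7

CH₃CH₂–ONs > CH₃CH₂–ONO₂ > CH₃CH₂–OPO(OH)₂ > CH₃CH₂–OBz > CH₃CH₂–SH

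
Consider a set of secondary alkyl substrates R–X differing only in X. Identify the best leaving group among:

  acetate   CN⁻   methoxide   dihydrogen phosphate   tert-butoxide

dihydrogen phosphate

Leaving-group ability tracks the stability of the departed species; conjugate-acid pKₐ is the usual yardstick (lower pKₐ → better LG).
dihydrogen phosphate: pKₐ(H₃PO₄) ≈ 2.1
acetate: pKₐ(CH₃COOH) ≈ 4.8
CN⁻: pKₐ(HCN) ≈ 9.2
methoxide: pKₐ(CH₃OH) ≈ 15.5
tert-butoxide: pKₐ(t-BuOH) ≈ 18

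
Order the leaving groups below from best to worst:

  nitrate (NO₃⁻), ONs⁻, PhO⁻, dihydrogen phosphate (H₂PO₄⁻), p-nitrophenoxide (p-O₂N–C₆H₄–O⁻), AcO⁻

ONs⁻ > nitrate (NO₃⁻) > dihydrogen phosphate (H₂PO₄⁻) > AcO⁻ > p-nitrophenoxide (p-O₂N–C₆H₄–O⁻) > PhO⁻

ONs⁻: pKₐ(p-O₂NC₆H₄SO₃H) ≈ -3.5 — p-nitro group further stabilises the sulfonate
nitrate (NO₃⁻): pKₐ(HNO₃) ≈ -1.3 — resonance-delocalised over three oxygens
dihydrogen phosphate (H₂PO₄⁻): pKₐ(H₃PO₄) ≈ 2.1 — moderate base; biological leaving group after further activation
AcO⁻: pKₐ(CH₃COOH) ≈ 4.8
p-nitrophenoxide (p-O₂N–C₆H₄–O⁻): pKₐ(p-nitrophenol) ≈ 7.2 — nitro group delocalises the charge; the classic chromogenic LG
PhO⁻: pKₐ(C₆H₅OH (phenol)) ≈ 10 — resonance into the ring helps, but still a poor LG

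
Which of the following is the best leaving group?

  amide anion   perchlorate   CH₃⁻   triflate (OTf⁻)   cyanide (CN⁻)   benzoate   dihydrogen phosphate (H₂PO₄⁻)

A good leaving group is a weak base: the lower the pKₐ of its conjugate acid, the more readily it departs.
triflate (OTf⁻): pKₐ(CF₃SO₃H (triflic acid)) ≈ -14
perchlorate: pKₐ(HClO₄) ≈ -10
dihydrogen phosphate (H₂PO₄⁻): pKₐ(H₃PO₄) ≈ 2.1
benzoate: pKₐ(C₆H₅COOH) ≈ 4.2
cyanide (CN⁻): pKₐ(HCN) ≈ 9.2
amide anion: pKₐ(NH₃) ≈ 38
CH₃⁻: pKₐ(CH₄) ≈ 48

triflate (OTf⁻)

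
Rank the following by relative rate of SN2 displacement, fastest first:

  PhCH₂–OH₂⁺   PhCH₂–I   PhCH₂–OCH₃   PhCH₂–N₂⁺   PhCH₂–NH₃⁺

PhCH₂–N₂⁺ > PhCH₂–I > PhCH₂–OH₂⁺ > PhCH₂–NH₃⁺ > PhCH₂–OCH₃

Identical carbon frameworks mean the comparison reduces to leaving-group quality.
A good leaving group is a weak base: the lower the pKₐ of its conjugate acid, the more readily it departs.
PhCH₂–N₂⁺ loses N₂: no meaningful conjugate acid; N₂ departs as an exceptionally stable neutral molecule
PhCH₂–I loses I⁻: pKₐ(HI) ≈ -10
PhCH₂–OH₂⁺ loses H₂O: pKₐ(H₃O⁺) ≈ -1.7
PhCH₂–NH₃⁺ loses NH₃: pKₐ(NH₄⁺) ≈ 9.2
PhCH₂–OCH₃ loses CH₃O⁻: pKₐ(CH₃OH) ≈ 15.5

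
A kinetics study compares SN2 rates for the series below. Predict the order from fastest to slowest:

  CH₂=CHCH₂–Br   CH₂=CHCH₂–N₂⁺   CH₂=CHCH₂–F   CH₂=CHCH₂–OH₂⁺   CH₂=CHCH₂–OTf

The skeletons are identical, so relative rate is governed entirely by leaving-group ability.
A good leaving group is a weak base: the lower the pKₐ of its conjugate acid, the more readily it departs.
CH₂=CHCH₂–N₂⁺ loses N₂: no meaningful conjugate acid; N₂ departs as an exceptionally stable neutral molecule
CH₂=CHCH₂–OTf loses OTf⁻: pKₐ(CF₃SO₃H (triflic acid)) ≈ -14
CH₂=CHCH₂–Br loses Br⁻: pKₐ(HBr) ≈ -9
CH₂=CHCH₂–OH₂⁺ loses H₂O: pKₐ(H₃O⁺) ≈ -1.7
CH₂=CHCH₂–F loses F⁻: pKₐ(HF) ≈ 3.2

CH₂=CHCH₂–N₂⁺ > CH₂=CHCH₂–OTf > CH₂=CHCH₂–Br > CH₂=CHCH₂–OH₂⁺ > CH₂=CHCH₂–F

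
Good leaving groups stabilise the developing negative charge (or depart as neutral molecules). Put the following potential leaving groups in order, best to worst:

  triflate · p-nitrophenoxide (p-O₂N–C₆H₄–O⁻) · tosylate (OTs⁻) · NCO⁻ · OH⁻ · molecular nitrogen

molecular nitrogen > triflate > tosylate (OTs⁻) > NCO⁻ > p-nitrophenoxide (p-O₂N–C₆H₄–O⁻) > OH⁻

A good leaving group is a weak base: the lower the pKₐ of its conjugate acid, the more readily it departs.
molecular nitrogen: no meaningful conjugate acid; N₂ departs as an exceptionally stable neutral molecule
triflate: pKₐ(CF₃SO₃H (triflic acid)) ≈ -14
tosylate (OTs⁻): pKₐ(p-CH₃C₆H₄SO₃H (TsOH)) ≈ -2.8
NCO⁻: pKₐ(HOCN) ≈ 3.5
p-nitrophenoxide (p-O₂N–C₆H₄–O⁻): pKₐ(p-nitrophenol) ≈ 7.2
OH⁻: pKₐ(H₂O) ≈ 15.7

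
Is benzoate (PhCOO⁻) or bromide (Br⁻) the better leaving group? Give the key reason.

bromide (Br⁻) is the better leaving group.
pKₐ(HBr) ≈ -9 versus pKₐ(C₆H₅COOH) ≈ 4.2: bromide (Br⁻) is the much weaker base.
Weak base; good leaving group.

bromide (Br⁻)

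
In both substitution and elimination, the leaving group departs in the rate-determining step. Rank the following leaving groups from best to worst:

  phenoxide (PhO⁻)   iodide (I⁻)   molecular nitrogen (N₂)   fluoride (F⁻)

molecular nitrogen (N₂) > iodide (I⁻) > fluoride (F⁻) > phenoxide (PhO⁻)

molecular nitrogen (N₂): no meaningful conjugate acid; N₂ departs as an exceptionally stable neutral molecule
iodide (I⁻): pKₐ(HI) ≈ -10
fluoride (F⁻): pKₐ(HF) ≈ 3.2
phenoxide (PhO⁻): pKₐ(C₆H₅OH (phenol)) ≈ 10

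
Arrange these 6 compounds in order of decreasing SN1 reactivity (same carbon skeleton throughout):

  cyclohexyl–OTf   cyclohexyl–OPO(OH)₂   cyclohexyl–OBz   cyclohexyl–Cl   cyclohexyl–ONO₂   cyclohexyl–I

cyclohexyl–OTf > cyclohexyl–I > cyclohexyl–Cl > cyclohexyl–ONO₂ > cyclohexyl–OPO(OH)₂ > cyclohexyl–OBz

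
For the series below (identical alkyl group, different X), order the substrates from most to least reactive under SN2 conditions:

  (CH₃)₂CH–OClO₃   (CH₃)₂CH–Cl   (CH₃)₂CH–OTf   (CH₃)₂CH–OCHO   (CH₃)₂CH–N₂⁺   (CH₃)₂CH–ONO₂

The skeletons are identical, so relative rate is governed entirely by leaving-group ability.
A good leaving group is a weak base: the lower the pKₐ of its conjugate acid, the more readily it departs.
(CH₃)₂CH–N₂⁺ loses N₂: no meaningful conjugate acid; N₂ departs as an exceptionally stable neutral molecule
(CH₃)₂CH–OTf loses OTf⁻: pKₐ(CF₃SO₃H (triflic acid)) ≈ -14
(CH₃)₂CH–OClO₃ loses ClO₄⁻: pKₐ(HClO₄) ≈ -10
(CH₃)₂CH–Cl loses Cl⁻: pKₐ(HCl) ≈ -7
(CH₃)₂CH–ONO₂ loses NO₃⁻: pKₐ(HNO₃) ≈ -1.3
(CH₃)₂CH–OCHO loses HCOO⁻: pKₐ(HCOOH) ≈ 3.8

(CH₃)₂CH–N₂⁺ > (CH₃)₂CH–OTf > (CH₃)₂CH–OClO₃ > (CH₃)₂CH–Cl > (CH₃)₂CH–ONO₂ > (CH₃)₂CH–OCHO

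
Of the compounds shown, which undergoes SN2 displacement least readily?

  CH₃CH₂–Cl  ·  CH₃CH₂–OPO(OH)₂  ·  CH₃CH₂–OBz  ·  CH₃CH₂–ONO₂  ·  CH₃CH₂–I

CH₃CH₂–OBz

Same R in every case — rank the leaving groups.
A good leaving group is a weak base: the lower the pKₐ of its conjugate acid, the more readily it departs.
CH₃CH₂–I loses I⁻: pKₐ(HI) ≈ -10
CH₃CH₂–Cl loses Cl⁻: pKₐ(HCl) ≈ -7
CH₃CH₂–ONO₂ loses NO₃⁻: pKₐ(HNO₃) ≈ -1.3
CH₃CH₂–OPO(OH)₂ loses H₂PO₄⁻: pKₐ(H₃PO₄) ≈ 2.1
CH₃CH₂–OBz loses PhCOO⁻: pKₐ(C₆H₅COOH) ≈ 4.2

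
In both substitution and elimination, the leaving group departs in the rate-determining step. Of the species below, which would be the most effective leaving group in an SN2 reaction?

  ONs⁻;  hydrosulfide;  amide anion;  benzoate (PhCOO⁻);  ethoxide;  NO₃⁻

ONs⁻

The more stable X⁻ (or X) is on its own — i.e. the weaker a base it is — the better a leaving group it makes.
ONs⁻: pKₐ(p-O₂NC₆H₄SO₃H) ≈ -3.5
NO₃⁻: pKₐ(HNO₃) ≈ -1.3
benzoate (PhCOO⁻): pKₐ(C₆H₅COOH) ≈ 4.2
hydrosulfide: pKₐ(H₂S) ≈ 7
ethoxide: pKₐ(CH₃CH₂OH) ≈ 16
amide anion: pKₐ(NH₃) ≈ 38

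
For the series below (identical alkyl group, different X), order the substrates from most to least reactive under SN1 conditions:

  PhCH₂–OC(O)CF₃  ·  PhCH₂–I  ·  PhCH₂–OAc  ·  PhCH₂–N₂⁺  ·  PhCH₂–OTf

The skeletons are identical, so relative rate is governed entirely by leaving-group ability.
Leaving-group ability tracks the stability of the departed species; conjugate-acid pKₐ is the usual yardstick (lower pKₐ → better LG).
PhCH₂–N₂⁺ loses N₂: no meaningful conjugate acid; N₂ departs as an exceptionally stable neutral molecule
PhCH₂–OTf loses OTf⁻: pKₐ(CF₃SO₃H (triflic acid)) ≈ -14
PhCH₂–I loses I⁻: pKₐ(HI) ≈ -10
PhCH₂–OC(O)CF₃ loses CF₃COO⁻: pKₐ(CF₃COOH) ≈ 0.2
PhCH₂–OAc loses AcO⁻: pKₐ(CH₃COOH) ≈ 4.8

PhCH₂–N₂⁺ > PhCH₂–OTf > PhCH₂–I > PhCH₂–OC(O)CF₃ > PhCH₂–OAc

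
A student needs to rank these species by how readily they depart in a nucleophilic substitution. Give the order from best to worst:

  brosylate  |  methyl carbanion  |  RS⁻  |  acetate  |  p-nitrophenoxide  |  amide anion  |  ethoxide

brosylate > acetate > p-nitrophenoxide > RS⁻ > ethoxide > amide anion > methyl carbanion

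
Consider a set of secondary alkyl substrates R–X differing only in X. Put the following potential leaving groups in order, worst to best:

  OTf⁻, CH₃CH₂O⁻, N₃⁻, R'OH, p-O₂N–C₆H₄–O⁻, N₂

CH₃CH₂O⁻ < p-O₂N–C₆H₄–O⁻ < N₃⁻ < R'OH < OTf⁻ < N₂

N₂: no meaningful conjugate acid; N₂ departs as an exceptionally stable neutral molecule
OTf⁻: pKₐ(CF₃SO₃H (triflic acid)) ≈ -14 — charge spread over three oxygens and a CF₃ group; the premier leaving group in synthesis
R'OH: pKₐ(R'OH₂⁺) ≈ -2.4 — neutral; leaves from a protonated ether (an oxonium ion, R–O(H)R'⁺)
N₃⁻: pKₐ(HN₃) ≈ 4.7
p-O₂N–C₆H₄–O⁻: pKₐ(p-nitrophenol) ≈ 7.2 — nitro group delocalises the charge; the classic chromogenic LG
CH₃CH₂O⁻: pKₐ(CH₃CH₂OH) ≈ 16 — strong base; alkoxides do not leave unassisted
Reversing gives the worst-to-best order requested.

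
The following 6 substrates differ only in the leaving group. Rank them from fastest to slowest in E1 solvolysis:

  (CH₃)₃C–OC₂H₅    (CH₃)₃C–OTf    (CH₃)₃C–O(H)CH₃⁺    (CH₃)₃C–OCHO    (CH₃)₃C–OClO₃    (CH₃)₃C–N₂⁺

(CH₃)₃C–N₂⁺ > (CH₃)₃C–OTf > (CH₃)₃C–OClO₃ > (CH₃)₃C–O(H)CH₃⁺ > (CH₃)₃C–OCHO > (CH₃)₃C–OC₂H₅

Same R in every case — rank the leaving groups.
The more stable X⁻ (or X) is on its own — i.e. the weaker a base it is — the better a leaving group it makes.
(CH₃)₃C–N₂⁺ loses N₂: no meaningful conjugate acid; N₂ departs as an exceptionally stable neutral molecule
(CH₃)₃C–OTf loses OTf⁻: pKₐ(CF₃SO₃H (triflic acid)) ≈ -14
(CH₃)₃C–OClO₃ loses ClO₄⁻: pKₐ(HClO₄) ≈ -10
(CH₃)₃C–O(H)CH₃⁺ loses R'OH: pKₐ(R'OH₂⁺) ≈ -2.4
(CH₃)₃C–OCHO loses HCOO⁻: pKₐ(HCOOH) ≈ 3.8
(CH₃)₃C–OC₂H₅ loses CH₃CH₂O⁻: pKₐ(CH₃CH₂OH) ≈ 16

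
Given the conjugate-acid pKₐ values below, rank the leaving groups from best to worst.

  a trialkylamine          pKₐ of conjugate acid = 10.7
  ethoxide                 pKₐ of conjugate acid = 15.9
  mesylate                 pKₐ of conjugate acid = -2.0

mesylate > a trialkylamine > ethoxide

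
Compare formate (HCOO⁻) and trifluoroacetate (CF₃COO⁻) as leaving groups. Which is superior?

trifluoroacetate (CF₃COO⁻) is the better leaving group.
pKₐ(CF₃COOH) ≈ 0.2 versus pKₐ(HCOOH) ≈ 3.8: trifluoroacetate (CF₃COO⁻) is the much weaker base.
Strongly electron-withdrawing CF₃ stabilises the carboxylate.

trifluoroacetate (CF₃COO⁻)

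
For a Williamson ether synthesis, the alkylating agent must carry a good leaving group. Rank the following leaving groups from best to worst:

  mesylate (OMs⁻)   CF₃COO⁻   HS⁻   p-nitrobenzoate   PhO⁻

The more stable X⁻ (or X) is on its own — i.e. the weaker a base it is — the better a leaving group it makes.
mesylate (OMs⁻): pKₐ(CH₃SO₃H (MsOH)) ≈ -1.9 — resonance-delocalised alkanesulfonate
CF₃COO⁻: pKₐ(CF₃COOH) ≈ 0.2 — strongly electron-withdrawing CF₃ stabilises the carboxylate
p-nitrobenzoate: pKₐ(p-nitrobenzoic acid) ≈ 3.4
HS⁻: pKₐ(H₂S) ≈ 7
PhO⁻: pKₐ(C₆H₅OH (phenol)) ≈ 10 — resonance into the ring helps, but still a poor LG

mesylate (OMs⁻) > CF₃COO⁻ > p-nitrobenzoate > HS⁻ > PhO⁻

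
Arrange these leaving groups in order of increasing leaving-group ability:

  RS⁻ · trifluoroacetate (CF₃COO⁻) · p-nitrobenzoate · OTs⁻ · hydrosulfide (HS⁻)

RS⁻ < hydrosulfide (HS⁻) < p-nitrobenzoate < trifluoroacetate (CF₃COO⁻) < OTs⁻

The more stable X⁻ (or X) is on its own — i.e. the weaker a base it is — the better a leaving group it makes.
OTs⁻: pKₐ(p-CH₃C₆H₄SO₃H (TsOH)) ≈ -2.8
trifluoroacetate (CF₃COO⁻): pKₐ(CF₃COOH) ≈ 0.2
p-nitrobenzoate: pKₐ(p-nitrobenzoic acid) ≈ 3.4
hydrosulfide (HS⁻): pKₐ(H₂S) ≈ 7
RS⁻: pKₐ(RSH (a thiol)) ≈ 10.5
Listed from poorest to best leaving group as asked.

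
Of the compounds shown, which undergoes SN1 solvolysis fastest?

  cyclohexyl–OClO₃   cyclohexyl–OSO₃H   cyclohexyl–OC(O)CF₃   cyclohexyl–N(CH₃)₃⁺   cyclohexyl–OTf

Identical carbon frameworks mean the comparison reduces to leaving-group quality.
Leaving-group ability tracks the stability of the departed species; conjugate-acid pKₐ is the usual yardstick (lower pKₐ → better LG).
cyclohexyl–OTf loses OTf⁻: pKₐ(CF₃SO₃H (triflic acid)) ≈ -14
cyclohexyl–OClO₃ loses ClO₄⁻: pKₐ(HClO₄) ≈ -10
cyclohexyl–OSO₃H loses HSO₄⁻: pKₐ(H₂SO₄) ≈ -3
cyclohexyl–OC(O)CF₃ loses CF₃COO⁻: pKₐ(CF₃COOH) ≈ 0.2
cyclohexyl–N(CH₃)₃⁺ loses NR'₃: pKₐ(R'₃NH⁺) ≈ 10.7

cyclohexyl–OTf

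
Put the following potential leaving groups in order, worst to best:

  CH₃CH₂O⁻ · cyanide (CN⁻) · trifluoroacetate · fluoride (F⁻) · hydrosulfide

A good leaving group is a weak base: the lower the pKₐ of its conjugate acid, the more readily it departs.
trifluoroacetate: pKₐ(CF₃COOH) ≈ 0.2 — strongly electron-withdrawing CF₃ stabilises the carboxylate
fluoride (F⁻): pKₐ(HF) ≈ 3.2 — small and strongly basic; the poor halide leaving group
hydrosulfide: pKₐ(H₂S) ≈ 7 — larger and more polarisable than the oxygen analogue
cyanide (CN⁻): pKₐ(HCN) ≈ 9.2 — sp carbon stabilises the charge somewhat, but still a poor LG
CH₃CH₂O⁻: pKₐ(CH₃CH₂OH) ≈ 16
The question asks for worst first, so the sequence is read in increasing leaving-group ability.

CH₃CH₂O⁻ < cyanide (CN⁻) < hydrosulfide < fluoride (F⁻) < trifluoroacetate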